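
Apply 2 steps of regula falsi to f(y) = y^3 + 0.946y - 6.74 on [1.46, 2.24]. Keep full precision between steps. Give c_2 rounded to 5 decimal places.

f(1.460000) = -2.246704, f(2.240000) = 6.618464
step 1: c = 1.657676, f(c) = -0.616730 < 0 → new bracket [1.657676, 2.240000]
step 2: c = 1.707313, f(c) = -0.148203 < 0 → new bracket [1.707313, 2.240000]

1.70731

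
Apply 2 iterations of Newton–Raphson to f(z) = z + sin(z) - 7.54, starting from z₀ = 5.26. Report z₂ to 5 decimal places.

6.89515

f'(z) = 1 + cos(z)
z_0 = 5.260000: f = -3.133771, f' = 1.520649 → z_1 = 5.260000 - (-3.133771)/(1.520649) = 7.320811
z_1 = 7.320811: f = 0.642011, f' = 1.508266 → z_2 = 7.320811 - (0.642011)/(1.508266) = 6.895149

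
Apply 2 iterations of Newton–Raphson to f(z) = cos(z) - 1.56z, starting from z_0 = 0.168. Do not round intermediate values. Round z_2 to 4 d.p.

0.5477

f'(z) = -sin(z) - 1.56
z_0 = 0.168000: f = 0.723841, f' = -1.727211 → z_1 = 0.168000 - (0.723841)/(-1.727211) = 0.587081
z_1 = 0.587081: f = -0.083285, f' = -2.113933 → z_2 = 0.587081 - (-0.083285)/(-2.113933) = 0.547683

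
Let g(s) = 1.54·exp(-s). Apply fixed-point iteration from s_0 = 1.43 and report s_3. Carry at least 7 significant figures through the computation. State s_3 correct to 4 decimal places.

s_1 = g(1.430000) = 0.368536
s_2 = g(0.368536) = 1.065290
s_3 = g(1.065290) = 0.530727

0.5307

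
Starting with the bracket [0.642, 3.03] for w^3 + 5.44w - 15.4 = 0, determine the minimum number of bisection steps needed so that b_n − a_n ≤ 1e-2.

8

Initial width b − a = 3.03 − 0.642 = 2.388000.
After n steps the width is (b−a)/2^n; need (b−a)/2^n ≤ 1e-2.
So n ≥ log₂(2.388000/1e-2) = log₂(238.8000) ≈ 7.8997.
Hence n = 8.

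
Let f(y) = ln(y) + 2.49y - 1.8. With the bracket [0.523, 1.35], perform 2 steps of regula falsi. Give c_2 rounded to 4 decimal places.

0.8104

f(0.523000) = -1.145904, f(1.350000) = 1.861605
step 1: c = 0.838099, f(c) = 0.110247 > 0 → new bracket [0.523000, 0.838099]
step 2: c = 0.810444, f(c) = 0.007832 > 0 → new bracket [0.523000, 0.810444]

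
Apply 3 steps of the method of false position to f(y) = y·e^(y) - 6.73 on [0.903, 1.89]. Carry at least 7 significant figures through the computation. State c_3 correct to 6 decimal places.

False-position update: c = (a·f(b) − b·f(a))/(f(b) − f(a)); replace the endpoint whose sign matches f(c).
f(0.903000) = -4.502305, f(1.890000) = 5.780607
step 1: c = 1.335151, f(c) = -1.655661 < 0 → new bracket [1.335151, 1.890000]
step 2: c = 1.458687, f(c) = -0.457197 < 0 → new bracket [1.458687, 1.890000]
step 3: c = 1.490300, f(c) = -0.115416 < 0 → new bracket [1.490300, 1.890000]

1.490300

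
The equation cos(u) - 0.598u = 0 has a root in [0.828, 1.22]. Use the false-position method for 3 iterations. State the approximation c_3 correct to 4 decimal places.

0.9596

f(0.828000) = 0.181206, f(1.220000) = -0.385914
step 1: c = 0.953252, f(c) = 0.008990 > 0 → new bracket [0.953252, 1.220000]
step 2: c = 0.959325, f(c) = 0.000397 > 0 → new bracket [0.959325, 1.220000]
step 3: c = 0.959593, f(c) = 0.000017 > 0 → new bracket [0.959593, 1.220000]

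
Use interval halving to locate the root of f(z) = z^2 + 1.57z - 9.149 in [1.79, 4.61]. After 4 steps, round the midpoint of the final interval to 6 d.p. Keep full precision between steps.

2.406875

f(1.790000) = -3.134600, f(4.610000) = 19.340800 (opposite signs)
step 1: m = 3.200000, f(m) = 6.115000 > 0 → root in [1.790000, 3.200000]
step 2: m = 2.495000, f(m) = 0.993175 > 0 → root in [1.790000, 2.495000]
step 3: m = 2.142500, f(m) = -1.194969 < 0 → root in [2.142500, 2.495000]
step 4: m = 2.318750, f(m) = -0.131961 < 0 → root in [2.318750, 2.495000]
Midpoint of [2.318750, 2.495000] = 2.406875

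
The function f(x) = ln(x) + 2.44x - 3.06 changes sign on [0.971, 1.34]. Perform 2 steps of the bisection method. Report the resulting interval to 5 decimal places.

f(0.971000) = -0.720189, f(1.340000) = 0.502270 (opposite signs)
step 1: m = 1.155500, f(m) = -0.096047 < 0 → root in [1.155500, 1.340000]
step 2: m = 1.247750, f(m) = 0.205852 > 0 → root in [1.155500, 1.247750]

[1.15550, 1.24775]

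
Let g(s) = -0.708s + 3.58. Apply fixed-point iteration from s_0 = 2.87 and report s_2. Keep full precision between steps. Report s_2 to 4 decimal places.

s_1 = g(2.870000) = 1.548040
s_2 = g(1.548040) = 2.483988

2.4840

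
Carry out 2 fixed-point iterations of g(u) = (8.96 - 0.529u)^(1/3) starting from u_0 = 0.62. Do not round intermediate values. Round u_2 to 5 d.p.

1.98952

u_1 = g(0.620000) = 2.051339
u_2 = g(2.051339) = 1.989515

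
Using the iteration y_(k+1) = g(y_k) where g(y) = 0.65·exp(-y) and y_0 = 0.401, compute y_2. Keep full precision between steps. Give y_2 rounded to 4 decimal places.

y_1 = g(0.401000) = 0.435273
y_2 = g(0.435273) = 0.420607

0.4206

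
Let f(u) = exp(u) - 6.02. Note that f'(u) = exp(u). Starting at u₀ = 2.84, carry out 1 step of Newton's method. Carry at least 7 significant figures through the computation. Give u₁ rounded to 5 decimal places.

2.19172

u_0 = 2.840000: f = 11.095766, f' = 17.115766 → u_1 = 2.840000 - (11.095766)/(17.115766) = 2.191723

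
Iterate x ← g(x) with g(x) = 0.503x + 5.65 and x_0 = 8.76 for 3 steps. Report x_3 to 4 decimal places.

11.0363

x_1 = g(8.760000) = 10.056280
x_2 = g(10.056280) = 10.708309
x_3 = g(10.708309) = 11.036279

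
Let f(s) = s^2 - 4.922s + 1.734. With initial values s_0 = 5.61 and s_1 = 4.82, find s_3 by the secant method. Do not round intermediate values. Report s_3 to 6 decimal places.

4.543456

f(s_0) = 5.593680, f(s_1) = 1.242360
s_2 = 4.820000 - (1.242360)·(4.820000 - 5.610000)/(1.242360 - (5.593680)) = 4.594444; f(s_2) = 0.229064
s_3 = 4.594444 - (0.229064)·(4.594444 - 4.820000)/(0.229064 - (1.242360)) = 4.543456; f(s_3) = 0.014101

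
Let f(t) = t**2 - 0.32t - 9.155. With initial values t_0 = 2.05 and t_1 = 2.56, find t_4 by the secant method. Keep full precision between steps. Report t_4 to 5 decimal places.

f(t_0) = -5.608500, f(t_1) = -3.420600
t_2 = 2.560000 - (-3.420600)·(2.560000 - 2.050000)/(-3.420600 - (-5.608500)) = 3.357343; f(t_2) = 1.042400
t_3 = 3.357343 - (1.042400)·(3.357343 - 2.560000)/(1.042400 - (-3.420600)) = 3.171111; f(t_3) = -0.113808
t_4 = 3.171111 - (-0.113808)·(3.171111 - 3.357343)/(-0.113808 - (1.042400)) = 3.189443; f(t_4) = -0.003078

3.18944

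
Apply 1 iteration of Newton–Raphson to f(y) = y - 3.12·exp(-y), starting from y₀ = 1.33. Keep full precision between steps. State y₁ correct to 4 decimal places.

1.0534

f'(y) = 1 + 3.12·exp(-y)
y_0 = 1.330000: f = 0.504831, f' = 1.825169 → y_1 = 1.330000 - (0.504831)/(1.825169) = 1.053406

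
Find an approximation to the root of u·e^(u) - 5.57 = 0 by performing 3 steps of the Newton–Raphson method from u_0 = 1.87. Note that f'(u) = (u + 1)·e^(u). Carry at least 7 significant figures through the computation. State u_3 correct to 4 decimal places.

u_0 = 1.870000: f = 6.563114, f' = 18.621411 → u_1 = 1.870000 - (6.563114)/(18.621411) = 1.517550
u_1 = 1.517550: f = 1.351603, f' = 11.482640 → u_2 = 1.517550 - (1.351603)/(11.482640) = 1.399842
u_2 = 1.399842: f = 0.105740, f' = 9.730298 → u_3 = 1.399842 - (0.105740)/(9.730298) = 1.388975

1.3890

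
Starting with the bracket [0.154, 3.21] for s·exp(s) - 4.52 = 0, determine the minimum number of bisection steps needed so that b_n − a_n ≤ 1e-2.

Initial width b − a = 3.21 − 0.154 = 3.056000.
After n steps the width is (b−a)/2^n; need (b−a)/2^n ≤ 1e-2.
So n ≥ log₂(3.056000/1e-2) = log₂(305.6000) ≈ 8.2555.
Hence n = 9.

9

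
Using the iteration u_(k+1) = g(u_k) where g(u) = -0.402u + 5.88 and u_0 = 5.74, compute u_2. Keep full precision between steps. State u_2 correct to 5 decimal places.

u_1 = g(5.740000) = 3.572520
u_2 = g(3.572520) = 4.443847

4.44385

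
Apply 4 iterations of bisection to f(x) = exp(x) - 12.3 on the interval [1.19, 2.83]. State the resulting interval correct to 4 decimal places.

f(1.190000) = -9.012919, f(2.830000) = 4.645461 (opposite signs)
step 1: m = 2.010000, f(m) = -4.836683 < 0 → root in [2.010000, 2.830000]
step 2: m = 2.420000, f(m) = -1.054141 < 0 → root in [2.420000, 2.830000]
step 3: m = 2.625000, f(m) = 1.504574 > 0 → root in [2.420000, 2.625000]
step 4: m = 2.522500, f(m) = 0.159707 > 0 → root in [2.420000, 2.522500]

[2.4200, 2.5225]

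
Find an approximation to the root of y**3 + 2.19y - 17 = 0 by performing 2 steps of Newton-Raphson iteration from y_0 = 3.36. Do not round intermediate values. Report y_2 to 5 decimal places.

2.31635

Newton update: y ← y − f(y)/f'(y).
f'(y) = 3y**2 + 2.19
y_0 = 3.360000: f = 28.291456, f' = 36.058800 → y_1 = 3.360000 - (28.291456)/(36.058800) = 2.575408
y_1 = 2.575408: f = 5.722114, f' = 22.088175 → y_2 = 2.575408 - (5.722114)/(22.088175) = 2.316350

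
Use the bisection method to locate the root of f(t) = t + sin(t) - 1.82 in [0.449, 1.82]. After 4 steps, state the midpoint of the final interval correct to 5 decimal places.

1.00597

f(0.449000) = -0.936935, f(1.820000) = 0.969109 (opposite signs)
step 1: m = 1.134500, f(m) = 0.220823 > 0 → root in [0.449000, 1.134500]
step 2: m = 0.791750, f(m) = -0.316666 < 0 → root in [0.791750, 1.134500]
step 3: m = 0.963125, f(m) = -0.035895 < 0 → root in [0.963125, 1.134500]
step 4: m = 1.048812, f(m) = 0.095644 > 0 → root in [0.963125, 1.048812]
Midpoint of [0.963125, 1.048812] = 1.005969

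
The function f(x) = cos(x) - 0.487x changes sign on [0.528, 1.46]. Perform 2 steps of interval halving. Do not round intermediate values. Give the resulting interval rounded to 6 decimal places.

[0.994000, 1.227000]

f(0.528000) = 0.606680, f(1.460000) = -0.600450 (opposite signs)
step 1: m = 0.994000, f(m) = 0.061263 > 0 → root in [0.994000, 1.460000]
step 2: m = 1.227000, f(m) = -0.260485 < 0 → root in [0.994000, 1.227000]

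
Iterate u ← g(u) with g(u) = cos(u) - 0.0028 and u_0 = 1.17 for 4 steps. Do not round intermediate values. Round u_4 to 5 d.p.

0.82223

u_1 = g(1.170000) = 0.387352
u_2 = g(0.387352) = 0.923113
u_3 = g(0.923113) = 0.600541
u_4 = g(0.600541) = 0.822230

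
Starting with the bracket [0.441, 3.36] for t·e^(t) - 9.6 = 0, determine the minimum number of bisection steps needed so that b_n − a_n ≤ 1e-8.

29

Initial width b − a = 3.36 − 0.441 = 2.919000.
After n steps the width is (b−a)/2^n; need (b−a)/2^n ≤ 1e-8.
So n ≥ log₂(2.919000/1e-8) = log₂(291900000.0000) ≈ 28.1209.
Hence n = 29.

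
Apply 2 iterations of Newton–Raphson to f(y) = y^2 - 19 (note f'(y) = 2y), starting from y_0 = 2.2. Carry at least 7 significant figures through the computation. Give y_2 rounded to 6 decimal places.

4.462447

Newton update: y ← y − f(y)/f'(y).
y_0 = 2.200000: f = -14.160000, f' = 4.400000 → y_1 = 2.200000 - (-14.160000)/(4.400000) = 5.418182
y_1 = 5.418182: f = 10.356694, f' = 10.836364 → y_2 = 5.418182 - (10.356694)/(10.836364) = 4.462447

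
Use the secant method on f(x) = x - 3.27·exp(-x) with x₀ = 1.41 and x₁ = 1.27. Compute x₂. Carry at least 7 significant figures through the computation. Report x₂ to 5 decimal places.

Secant update: x_(k+1) = x_k − f(x_k)·(x_k − x_(k-1))/(f(x_k) − f(x_(k-1))).
f(x_0) = 0.611651, f(x_1) = 0.351681
x_2 = 1.270000 - (0.351681)·(1.270000 - 1.410000)/(0.351681 - (0.611651)) = 1.080612; f(x_2) = -0.029185

1.08061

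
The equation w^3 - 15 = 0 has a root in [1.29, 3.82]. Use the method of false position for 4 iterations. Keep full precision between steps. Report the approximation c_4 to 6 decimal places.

2.425309

f(1.290000) = -12.853311, f(3.820000) = 40.742968
step 1: c = 1.896738, f(c) = -8.176271 < 0 → new bracket [1.896738, 3.820000]
step 2: c = 2.218188, f(c) = -4.085719 < 0 → new bracket [2.218188, 3.820000]
step 3: c = 2.364178, f(c) = -1.785804 < 0 → new bracket [2.364178, 3.820000]
step 4: c = 2.425309, f(c) = -0.734031 < 0 → new bracket [2.425309, 3.820000]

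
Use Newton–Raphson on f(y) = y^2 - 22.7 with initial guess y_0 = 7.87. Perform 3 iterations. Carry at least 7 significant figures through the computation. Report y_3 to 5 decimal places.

Newton update: y ← y − f(y)/f'(y).
f'(y) = 2y
y_0 = 7.870000: f = 39.236900, f' = 15.740000 → y_1 = 7.870000 - (39.236900)/(15.740000) = 5.377186
y_1 = 5.377186: f = 6.214124, f' = 10.754371 → y_2 = 5.377186 - (6.214124)/(10.754371) = 4.799362
y_2 = 4.799362: f = 0.333880, f' = 9.598725 → y_3 = 4.799362 - (0.333880)/(9.598725) = 4.764579

4.76458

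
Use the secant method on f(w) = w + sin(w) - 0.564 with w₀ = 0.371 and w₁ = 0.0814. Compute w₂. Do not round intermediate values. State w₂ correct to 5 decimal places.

0.28498

f(w_0) = 0.169548, f(w_1) = -0.401290
w_2 = 0.081400 - (-0.401290)·(0.081400 - 0.371000)/(-0.401290 - (0.169548)) = 0.284984; f(w_2) = 0.002127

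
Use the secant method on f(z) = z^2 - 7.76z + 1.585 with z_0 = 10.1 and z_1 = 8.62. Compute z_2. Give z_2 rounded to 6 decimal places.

Secant update: z_(k+1) = z_k − f(z_k)·(z_k − z_(k-1))/(f(z_k) − f(z_(k-1))).
f(z_0) = 25.219000, f(z_1) = 8.998200
z_2 = 8.620000 - (8.998200)·(8.620000 - 10.100000)/(8.998200 - (25.219000)) = 7.798996; f(z_2) = 1.889132

7.798996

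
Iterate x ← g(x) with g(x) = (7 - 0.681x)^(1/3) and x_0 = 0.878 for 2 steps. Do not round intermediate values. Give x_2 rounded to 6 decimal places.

x_1 = g(0.878000) = 1.856837
x_2 = g(1.856837) = 1.790016

1.790016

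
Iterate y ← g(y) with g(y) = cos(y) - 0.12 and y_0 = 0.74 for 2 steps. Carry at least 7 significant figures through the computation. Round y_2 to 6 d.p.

0.694767

y_1 = g(0.740000) = 0.618469
y_2 = g(0.618469) = 0.694767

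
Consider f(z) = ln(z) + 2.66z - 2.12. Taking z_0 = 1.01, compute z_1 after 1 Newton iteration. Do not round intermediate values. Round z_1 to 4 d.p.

f'(z) = 1/z + 2.66
z_0 = 1.010000: f = 0.576550, f' = 3.650099 → z_1 = 1.010000 - (0.576550)/(3.650099) = 0.852045

0.8520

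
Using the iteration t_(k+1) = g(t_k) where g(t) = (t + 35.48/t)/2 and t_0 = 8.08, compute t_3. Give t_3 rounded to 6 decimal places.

5.956512

t_1 = g(8.080000) = 6.235545
t_2 = g(6.235545) = 5.962752
t_3 = g(5.962752) = 5.956512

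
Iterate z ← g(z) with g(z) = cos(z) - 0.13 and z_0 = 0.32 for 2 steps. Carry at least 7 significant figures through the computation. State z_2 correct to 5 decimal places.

0.55278

z_1 = g(0.320000) = 0.819235
z_2 = g(0.819235) = 0.552780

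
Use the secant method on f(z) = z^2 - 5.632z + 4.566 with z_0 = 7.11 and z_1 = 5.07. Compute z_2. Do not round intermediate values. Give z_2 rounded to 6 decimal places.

4.807834

f(z_0) = 15.074580, f(z_1) = 1.716660
z_2 = 5.070000 - (1.716660)·(5.070000 - 7.110000)/(1.716660 - (15.074580)) = 4.807834; f(z_2) = 0.603548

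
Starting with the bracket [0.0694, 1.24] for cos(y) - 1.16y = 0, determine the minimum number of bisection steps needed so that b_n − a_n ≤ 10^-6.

Initial width b − a = 1.24 − 0.0694 = 1.170600.
After n steps the width is (b−a)/2^n; need (b−a)/2^n ≤ 10^-6.
So n ≥ log₂(1.170600/10^-6) = log₂(1170600.0000) ≈ 20.1588.
Hence n = 21.

21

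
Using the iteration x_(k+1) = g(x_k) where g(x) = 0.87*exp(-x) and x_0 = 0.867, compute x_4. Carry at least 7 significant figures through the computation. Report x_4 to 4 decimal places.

0.5406

x_1 = g(0.867000) = 0.365583
x_2 = g(0.365583) = 0.603599
x_3 = g(0.603599) = 0.475751
x_4 = g(0.475751) = 0.540634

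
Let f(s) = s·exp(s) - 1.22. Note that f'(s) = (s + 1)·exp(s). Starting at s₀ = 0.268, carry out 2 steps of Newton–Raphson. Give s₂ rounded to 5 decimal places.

s_0 = 0.268000: f = -0.869631, f' = 1.657716 → s_1 = 0.268000 - (-0.869631)/(1.657716) = 0.792596
s_1 = 0.792596: f = 0.530942, f' = 3.960065 → s_2 = 0.792596 - (0.530942)/(3.960065) = 0.658522

0.65852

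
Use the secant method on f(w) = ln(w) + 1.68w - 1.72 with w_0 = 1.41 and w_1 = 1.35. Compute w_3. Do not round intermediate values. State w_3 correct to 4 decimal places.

1.0159

Secant update: w_(k+1) = w_k − f(w_k)·(w_k − w_(k-1))/(f(w_k) − f(w_(k-1))).
f(w_0) = 0.992390, f(w_1) = 0.848105
w_2 = 1.350000 - (0.848105)·(1.350000 - 1.410000)/(0.848105 - (0.992390)) = 0.997321; f(w_2) = -0.047182
w_3 = 0.997321 - (-0.047182)·(0.997321 - 1.350000)/(-0.047182 - (0.848105)) = 1.015908; f(w_3) = 0.002508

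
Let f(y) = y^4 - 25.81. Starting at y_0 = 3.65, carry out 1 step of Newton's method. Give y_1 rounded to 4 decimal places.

Newton update: y ← y − f(y)/f'(y).
f'(y) = 4y^3
y_0 = 3.650000: f = 151.679006, f' = 194.508500 → y_1 = 3.650000 - (151.679006)/(194.508500) = 2.870193

2.8702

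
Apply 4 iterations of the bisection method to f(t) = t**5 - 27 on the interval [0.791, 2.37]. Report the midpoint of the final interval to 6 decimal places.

1.925906

f(0.791000) = -26.690342, f(2.370000) = 47.772470 (opposite signs)
step 1: m = 1.580500, f(m) = -17.137830 < 0 → root in [1.580500, 2.370000]
step 2: m = 1.975250, f(m) = 3.068402 > 0 → root in [1.580500, 1.975250]
step 3: m = 1.777875, f(m) = -9.237417 < 0 → root in [1.777875, 1.975250]
step 4: m = 1.876562, f(m) = -3.728994 < 0 → root in [1.876562, 1.975250]
Midpoint of [1.876562, 1.975250] = 1.925906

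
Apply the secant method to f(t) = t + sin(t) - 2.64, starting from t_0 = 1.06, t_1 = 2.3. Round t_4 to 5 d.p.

1.65640

Secant update: t_(k+1) = t_k − f(t_k)·(t_k − t_(k-1))/(f(t_k) − f(t_(k-1))).
f(t_0) = -0.707645, f(t_1) = 0.405705
t_2 = 2.300000 - (0.405705)·(2.300000 - 1.060000)/(0.405705 - (-0.707645)) = 1.848143; f(t_2) = 0.169929
t_3 = 1.848143 - (0.169929)·(1.848143 - 2.300000)/(0.169929 - (0.405705)) = 1.522482; f(t_3) = -0.118685
t_4 = 1.522482 - (-0.118685)·(1.522482 - 1.848143)/(-0.118685 - (0.169929)) = 1.656402; f(t_4) = 0.012740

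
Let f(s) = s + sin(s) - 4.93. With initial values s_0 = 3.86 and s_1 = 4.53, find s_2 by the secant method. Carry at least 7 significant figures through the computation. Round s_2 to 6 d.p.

7.218395

Secant update: s_(k+1) = s_k − f(s_k)·(s_k − s_(k-1))/(f(s_k) − f(s_(k-1))).
f(s_0) = -1.728186, f(s_1) = -1.383413
s_2 = 4.530000 - (-1.383413)·(4.530000 - 3.860000)/(-1.383413 - (-1.728186)) = 7.218395; f(s_2) = 3.093119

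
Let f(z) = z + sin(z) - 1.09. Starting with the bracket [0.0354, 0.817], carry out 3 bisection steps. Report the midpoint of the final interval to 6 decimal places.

f(0.035400) = -1.019207, f(0.817000) = 0.456096 (opposite signs)
step 1: m = 0.426200, f(m) = -0.250386 < 0 → root in [0.426200, 0.817000]
step 2: m = 0.621600, f(m) = 0.113937 > 0 → root in [0.426200, 0.621600]
step 3: m = 0.523900, f(m) = -0.065839 < 0 → root in [0.523900, 0.621600]
Midpoint of [0.523900, 0.621600] = 0.572750

0.572750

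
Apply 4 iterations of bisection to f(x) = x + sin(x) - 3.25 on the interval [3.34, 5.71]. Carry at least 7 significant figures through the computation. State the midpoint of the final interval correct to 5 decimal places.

f(3.340000) = -0.107108, f(5.710000) = 1.917689 (opposite signs)
step 1: m = 4.525000, f(m) = 0.292506 > 0 → root in [3.340000, 4.525000]
step 2: m = 3.932500, f(m) = -0.028492 < 0 → root in [3.932500, 4.525000]
step 3: m = 4.228750, f(m) = 0.093441 > 0 → root in [3.932500, 4.228750]
step 4: m = 4.080625, f(m) = 0.023638 > 0 → root in [3.932500, 4.080625]
Midpoint of [3.932500, 4.080625] = 4.006562

4.00656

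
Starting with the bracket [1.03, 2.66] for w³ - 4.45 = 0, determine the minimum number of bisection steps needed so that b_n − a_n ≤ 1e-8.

Initial width b − a = 2.66 − 1.03 = 1.630000.
After n steps the width is (b−a)/2^n; need (b−a)/2^n ≤ 1e-8.
So n ≥ log₂(1.630000/1e-8) = log₂(163000000.0000) ≈ 27.2803.
Hence n = 28.

28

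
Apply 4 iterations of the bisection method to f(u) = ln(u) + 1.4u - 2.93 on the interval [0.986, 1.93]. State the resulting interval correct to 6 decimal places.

f(0.986000) = -1.563699, f(1.930000) = 0.429520 (opposite signs)
step 1: m = 1.458000, f(m) = -0.511734 < 0 → root in [1.458000, 1.930000]
step 2: m = 1.694000, f(m) = -0.031307 < 0 → root in [1.694000, 1.930000]
step 3: m = 1.812000, f(m) = 0.201231 > 0 → root in [1.694000, 1.812000]
step 4: m = 1.753000, f(m) = 0.085529 > 0 → root in [1.694000, 1.753000]

[1.694000, 1.753000]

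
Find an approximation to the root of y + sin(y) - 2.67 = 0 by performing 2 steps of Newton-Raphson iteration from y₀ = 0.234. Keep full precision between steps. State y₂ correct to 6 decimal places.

f'(y) = 1 + cos(y)
y_0 = 0.234000: f = -2.204130, f' = 1.972747 → y_1 = 0.234000 - (-2.204130)/(1.972747) = 1.351290
y_1 = 1.351290: f = -0.342705, f' = 1.217748 → y_2 = 1.351290 - (-0.342705)/(1.217748) = 1.632715

1.632715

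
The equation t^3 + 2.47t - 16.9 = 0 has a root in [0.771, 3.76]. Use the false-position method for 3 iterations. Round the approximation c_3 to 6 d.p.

2.094483

False-position update: c = (a·f(b) − b·f(a))/(f(b) − f(a)); replace the endpoint whose sign matches f(c).
f(0.771000) = -14.537316, f(3.760000) = 45.544576
step 1: c = 1.494214, f(c) = -9.873201 < 0 → new bracket [1.494214, 3.760000]
step 2: c = 1.897885, f(c) = -5.376107 < 0 → new bracket [1.897885, 3.760000]
step 3: c = 2.094483, f(c) = -2.538421 < 0 → new bracket [2.094483, 3.760000]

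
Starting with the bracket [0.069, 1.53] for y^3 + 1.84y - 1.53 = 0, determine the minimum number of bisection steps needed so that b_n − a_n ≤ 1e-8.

Initial width b − a = 1.53 − 0.069 = 1.461000.
After n steps the width is (b−a)/2^n; need (b−a)/2^n ≤ 1e-8.
So n ≥ log₂(1.461000/1e-8) = log₂(146100000.0000) ≈ 27.1224.
Hence n = 28.

28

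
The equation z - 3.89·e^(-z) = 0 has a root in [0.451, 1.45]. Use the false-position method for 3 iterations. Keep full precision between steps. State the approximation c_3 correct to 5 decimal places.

1.18926

False-position update: c = (a·f(b) − b·f(a))/(f(b) − f(a)); replace the endpoint whose sign matches f(c).
f(0.451000) = -2.026894, f(1.450000) = 0.537522
step 1: c = 1.240602, f(c) = 0.115574 > 0 → new bracket [0.451000, 1.240602]
step 2: c = 1.198007, f(c) = 0.024024 > 0 → new bracket [0.451000, 1.198007]
step 3: c = 1.189257, f(c) = 0.004956 > 0 → new bracket [0.451000, 1.189257]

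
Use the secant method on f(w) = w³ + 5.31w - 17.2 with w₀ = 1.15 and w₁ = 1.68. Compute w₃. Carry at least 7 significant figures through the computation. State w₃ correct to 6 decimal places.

f(w_0) = -9.572625, f(w_1) = -3.537568
w_2 = 1.680000 - (-3.537568)·(1.680000 - 1.150000)/(-3.537568 - (-9.572625)) = 1.990670; f(w_2) = 1.259019
w_3 = 1.990670 - (1.259019)·(1.990670 - 1.680000)/(1.259019 - (-3.537568)) = 1.909125; f(w_3) = -0.104253

1.909125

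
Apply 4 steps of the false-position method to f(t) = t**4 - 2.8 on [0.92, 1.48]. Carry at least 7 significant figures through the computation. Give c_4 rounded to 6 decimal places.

False-position update: c = (a·f(b) − b·f(a))/(f(b) − f(a)); replace the endpoint whose sign matches f(c).
f(0.920000) = -2.083607, f(1.480000) = 1.997852
step 1: c = 1.205883, f(c) = -0.685436 < 0 → new bracket [1.205883, 1.480000]
step 2: c = 1.275905, f(c) = -0.149830 < 0 → new bracket [1.275905, 1.480000]
step 3: c = 1.290144, f(c) = -0.029538 < 0 → new bracket [1.290144, 1.480000]
step 4: c = 1.292910, f(c) = -0.005702 < 0 → new bracket [1.292910, 1.480000]

1.292910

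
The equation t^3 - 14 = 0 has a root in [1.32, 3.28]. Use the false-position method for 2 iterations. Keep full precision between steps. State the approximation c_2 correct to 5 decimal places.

f(1.320000) = -11.700032, f(3.280000) = 21.287552
step 1: c = 2.015173, f(c) = -5.816545 < 0 → new bracket [2.015173, 3.280000]
step 2: c = 2.286605, f(c) = -2.044347 < 0 → new bracket [2.286605, 3.280000]

2.28660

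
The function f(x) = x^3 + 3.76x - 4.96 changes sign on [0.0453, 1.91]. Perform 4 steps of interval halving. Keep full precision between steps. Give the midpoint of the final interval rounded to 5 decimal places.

f(0.045300) = -4.789579, f(1.910000) = 9.189471 (opposite signs)
step 1: m = 0.977650, f(m) = -0.349599 < 0 → root in [0.977650, 1.910000]
step 2: m = 1.443825, f(m) = 3.478624 > 0 → root in [0.977650, 1.443825]
step 3: m = 1.210738, f(m) = 1.367175 > 0 → root in [0.977650, 1.210738]
step 4: m = 1.094194, f(m) = 0.464203 > 0 → root in [0.977650, 1.094194]
Midpoint of [0.977650, 1.094194] = 1.035922

1.03592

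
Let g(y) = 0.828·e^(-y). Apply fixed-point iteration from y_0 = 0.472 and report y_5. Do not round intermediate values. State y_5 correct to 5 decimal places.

0.50241

y_1 = g(0.472000) = 0.516468
y_2 = g(0.516468) = 0.494005
y_3 = g(0.494005) = 0.505227
y_4 = g(0.505227) = 0.499589
y_5 = g(0.499589) = 0.502414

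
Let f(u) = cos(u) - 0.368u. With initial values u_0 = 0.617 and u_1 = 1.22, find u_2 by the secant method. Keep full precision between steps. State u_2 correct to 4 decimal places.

Secant update: u_(k+1) = u_k − f(u_k)·(u_k − u_(k-1))/(f(u_k) − f(u_(k-1))).
f(u_0) = 0.588562, f(u_1) = -0.105314
u_2 = 1.220000 - (-0.105314)·(1.220000 - 0.617000)/(-0.105314 - (0.588562)) = 1.128479; f(u_2) = 0.012755

1.1285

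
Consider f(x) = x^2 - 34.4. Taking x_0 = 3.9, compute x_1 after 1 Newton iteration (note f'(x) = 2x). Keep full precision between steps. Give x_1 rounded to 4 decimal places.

Newton update: x ← x − f(x)/f'(x).
x_0 = 3.900000: f = -19.190000, f' = 7.800000 → x_1 = 3.900000 - (-19.190000)/(7.800000) = 6.360256

6.3603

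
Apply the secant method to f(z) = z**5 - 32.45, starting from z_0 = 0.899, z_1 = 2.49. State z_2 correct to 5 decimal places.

f(z_0) = -31.862783, f(z_1) = 63.268688
z_2 = 2.490000 - (63.268688)·(2.490000 - 0.899000)/(63.268688 - (-31.862783)) = 1.431880; f(z_2) = -26.430872

1.43188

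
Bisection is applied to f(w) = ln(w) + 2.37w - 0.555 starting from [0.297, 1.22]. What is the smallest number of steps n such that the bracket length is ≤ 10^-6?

20

Initial width b − a = 1.22 − 0.297 = 0.923000.
After n steps the width is (b−a)/2^n; need (b−a)/2^n ≤ 10^-6.
So n ≥ log₂(0.923000/10^-6) = log₂(923000.0000) ≈ 19.8160.
Hence n = 20.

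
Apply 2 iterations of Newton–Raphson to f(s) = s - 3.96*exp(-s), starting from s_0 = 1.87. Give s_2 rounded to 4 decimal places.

1.1934

f'(s) = 1 + 3.96*exp(-s)
s_0 = 1.870000: f = 1.259670, f' = 1.610330 → s_1 = 1.870000 - (1.259670)/(1.610330) = 1.087756
s_1 = 1.087756: f = -0.246652, f' = 2.334408 → s_2 = 1.087756 - (-0.246652)/(2.334408) = 1.193415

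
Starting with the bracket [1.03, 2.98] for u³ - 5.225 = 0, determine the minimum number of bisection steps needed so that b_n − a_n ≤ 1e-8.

28

Initial width b − a = 2.98 − 1.03 = 1.950000.
After n steps the width is (b−a)/2^n; need (b−a)/2^n ≤ 1e-8.
So n ≥ log₂(1.950000/1e-8) = log₂(195000000.0000) ≈ 27.5389.
Hence n = 28.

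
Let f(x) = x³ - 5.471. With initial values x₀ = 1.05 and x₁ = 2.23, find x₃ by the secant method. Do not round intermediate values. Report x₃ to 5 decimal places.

1.71446

f(x_0) = -4.313375, f(x_1) = 5.618567
x_2 = 2.230000 - (5.618567)·(2.230000 - 1.050000)/(5.618567 - (-4.313375)) = 1.562466; f(x_2) = -1.656552
x_3 = 1.562466 - (-1.656552)·(1.562466 - 2.230000)/(-1.656552 - (5.618567)) = 1.714464; f(x_3) = -0.431526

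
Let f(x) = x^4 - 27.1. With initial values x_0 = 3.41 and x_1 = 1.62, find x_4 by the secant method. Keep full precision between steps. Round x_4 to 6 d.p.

2.215411

f(x_0) = 108.112710, f(x_1) = -20.212525
x_2 = 1.620000 - (-20.212525)·(1.620000 - 3.410000)/(-20.212525 - (108.112710)) = 1.901943; f(x_2) = -14.014506
x_3 = 1.901943 - (-14.014506)·(1.901943 - 1.620000)/(-14.014506 - (-20.212525)) = 2.539452; f(x_3) = 14.487257
x_4 = 2.539452 - (14.487257)·(2.539452 - 1.901943)/(14.487257 - (-14.014506)) = 2.215411; f(x_4) = -3.011101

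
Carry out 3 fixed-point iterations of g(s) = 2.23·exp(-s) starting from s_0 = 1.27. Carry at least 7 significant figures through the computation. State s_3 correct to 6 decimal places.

s_1 = g(1.270000) = 0.626255
s_2 = g(0.626255) = 1.192136
s_3 = g(1.192136) = 0.676966

0.676966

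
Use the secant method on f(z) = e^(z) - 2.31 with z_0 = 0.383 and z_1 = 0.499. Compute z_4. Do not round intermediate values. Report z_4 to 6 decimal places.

f(z_0) = -0.843322, f(z_1) = -0.662927
z_2 = 0.499000 - (-0.662927)·(0.499000 - 0.383000)/(-0.662927 - (-0.843322)) = 0.925283; f(z_2) = 0.212582
z_3 = 0.925283 - (0.212582)·(0.925283 - 0.499000)/(0.212582 - (-0.662927)) = 0.821777; f(z_3) = -0.035461
z_4 = 0.821777 - (-0.035461)·(0.821777 - 0.925283)/(-0.035461 - (0.212582)) = 0.836575; f(z_4) = -0.001553

0.836575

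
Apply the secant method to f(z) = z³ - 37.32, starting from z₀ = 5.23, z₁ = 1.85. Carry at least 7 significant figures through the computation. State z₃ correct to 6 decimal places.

3.901384

Secant update: z_(k+1) = z_k − f(z_k)·(z_k − z_(k-1))/(f(z_k) − f(z_(k-1))).
f(z_0) = 105.735667, f(z_1) = -30.988375
z_2 = 1.850000 - (-30.988375)·(1.850000 - 5.230000)/(-30.988375 - (105.735667)) = 2.616074; f(z_2) = -19.416004
z_3 = 2.616074 - (-19.416004)·(2.616074 - 1.850000)/(-19.416004 - (-30.988375)) = 3.901384; f(z_3) = 22.062195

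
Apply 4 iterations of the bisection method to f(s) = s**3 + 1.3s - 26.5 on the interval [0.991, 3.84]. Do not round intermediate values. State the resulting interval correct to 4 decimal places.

f(0.991000) = -24.238458, f(3.840000) = 35.115104 (opposite signs)
step 1: m = 2.415500, f(m) = -9.266276 < 0 → root in [2.415500, 3.840000]
step 2: m = 3.127750, f(m) = 8.164290 > 0 → root in [2.415500, 3.127750]
step 3: m = 2.771625, f(m) = -1.605527 < 0 → root in [2.771625, 3.127750]
step 4: m = 2.949687, f(m) = 2.998811 > 0 → root in [2.771625, 2.949687]

[2.7716, 2.9497]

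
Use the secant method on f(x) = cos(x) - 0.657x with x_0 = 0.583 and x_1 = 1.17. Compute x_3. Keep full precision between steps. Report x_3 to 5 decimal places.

0.92012

Secant update: x_(k+1) = x_k − f(x_k)·(x_k − x_(k-1))/(f(x_k) − f(x_(k-1))).
f(x_0) = 0.451784, f(x_1) = -0.378538
x_2 = 1.170000 - (-0.378538)·(1.170000 - 0.583000)/(-0.378538 - (0.451784)) = 0.902391; f(x_2) = 0.026865
x_3 = 0.902391 - (0.026865)·(0.902391 - 1.170000)/(0.026865 - (-0.378538)) = 0.920124; f(x_3) = 0.001200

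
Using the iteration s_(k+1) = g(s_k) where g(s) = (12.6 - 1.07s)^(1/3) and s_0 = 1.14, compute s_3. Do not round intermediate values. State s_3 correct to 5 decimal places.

s_1 = g(1.140000) = 2.249313
s_2 = g(2.249313) = 2.168223
s_3 = g(2.168223) = 2.174358

2.17436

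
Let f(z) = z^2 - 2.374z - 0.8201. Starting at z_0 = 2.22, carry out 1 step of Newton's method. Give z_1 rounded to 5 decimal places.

2.78243

f'(z) = 2z - 2.374
z_0 = 2.220000: f = -1.161980, f' = 2.066000 → z_1 = 2.220000 - (-1.161980)/(2.066000) = 2.782430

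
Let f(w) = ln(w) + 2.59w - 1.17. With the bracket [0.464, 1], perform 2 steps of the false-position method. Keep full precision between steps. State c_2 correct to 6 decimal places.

False-position update: c = (a·f(b) − b·f(a))/(f(b) − f(a)); replace the endpoint whose sign matches f(c).
f(0.464000) = -0.736111, f(1.000000) = 1.420000
step 1: c = 0.646994, f(c) = 0.070296 > 0 → new bracket [0.464000, 0.646994]
step 2: c = 0.631042, f(c) = 0.004016 > 0 → new bracket [0.464000, 0.631042]

0.631042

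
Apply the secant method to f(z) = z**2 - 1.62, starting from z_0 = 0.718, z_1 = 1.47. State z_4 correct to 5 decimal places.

f(z_0) = -1.104476, f(z_1) = 0.540900
z_2 = 1.470000 - (0.540900)·(1.470000 - 0.718000)/(0.540900 - (-1.104476)) = 1.222788; f(z_2) = -0.124790
z_3 = 1.222788 - (-0.124790)·(1.222788 - 1.470000)/(-0.124790 - (0.540900)) = 1.269130; f(z_3) = -0.009309
z_4 = 1.269130 - (-0.009309)·(1.269130 - 1.222788)/(-0.009309 - (-0.124790)) = 1.272866; f(z_4) = 0.000187

1.27287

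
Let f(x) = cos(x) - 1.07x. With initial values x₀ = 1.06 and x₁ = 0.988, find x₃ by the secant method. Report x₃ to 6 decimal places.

f(x_0) = -0.645328, f(x_1) = -0.506799
x_2 = 0.988000 - (-0.506799)·(0.988000 - 1.060000)/(-0.506799 - (-0.645328)) = 0.724592; f(x_2) = -0.026544
x_3 = 0.724592 - (-0.026544)·(0.724592 - 0.988000)/(-0.026544 - (-0.506799)) = 0.710034; f(x_3) = -0.001396

0.710034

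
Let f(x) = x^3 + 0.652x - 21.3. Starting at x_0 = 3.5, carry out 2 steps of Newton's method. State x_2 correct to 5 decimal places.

2.70310

Newton update: x ← x − f(x)/f'(x).
f'(x) = 3x^2 + 0.652
x_0 = 3.500000: f = 23.857000, f' = 37.402000 → x_1 = 3.500000 - (23.857000)/(37.402000) = 2.862146
x_1 = 2.862146: f = 4.012485, f' = 25.227646 → x_2 = 2.862146 - (4.012485)/(25.227646) = 2.703095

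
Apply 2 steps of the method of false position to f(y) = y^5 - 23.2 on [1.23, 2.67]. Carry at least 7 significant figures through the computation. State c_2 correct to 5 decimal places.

f(1.230000) = -20.384694, f(2.670000) = 112.492645
step 1: c = 1.450910, f(c) = -16.770123 < 0 → new bracket [1.450910, 2.670000]
step 2: c = 1.609071, f(c) = -12.413616 < 0 → new bracket [1.609071, 2.670000]

1.60907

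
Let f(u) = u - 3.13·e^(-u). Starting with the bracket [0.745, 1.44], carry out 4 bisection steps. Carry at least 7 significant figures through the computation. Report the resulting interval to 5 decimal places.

f(0.745000) = -0.740918, f(1.440000) = 0.698416 (opposite signs)
step 1: m = 1.092500, f(m) = 0.042770 > 0 → root in [0.745000, 1.092500]
step 2: m = 0.918750, f(m) = -0.330175 < 0 → root in [0.918750, 1.092500]
step 3: m = 1.005625, f(m) = -0.139379 < 0 → root in [1.005625, 1.092500]
step 4: m = 1.049063, f(m) = -0.047270 < 0 → root in [1.049063, 1.092500]

[1.04906, 1.09250]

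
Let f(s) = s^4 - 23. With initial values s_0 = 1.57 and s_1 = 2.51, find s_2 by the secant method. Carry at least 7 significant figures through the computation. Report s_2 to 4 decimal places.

f(s_0) = -16.924268, f(s_1) = 16.691260
s_2 = 2.510000 - (16.691260)·(2.510000 - 1.570000)/(16.691260 - (-16.924268)) = 2.043258; f(s_2) = -5.570189

2.0433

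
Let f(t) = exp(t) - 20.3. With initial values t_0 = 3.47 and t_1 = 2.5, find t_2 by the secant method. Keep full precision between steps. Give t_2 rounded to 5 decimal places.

f(t_0) = 11.836742, f(t_1) = -8.117506
t_2 = 2.500000 - (-8.117506)·(2.500000 - 3.470000)/(-8.117506 - (11.836742)) = 2.894602; f(t_2) = -2.223699

2.89460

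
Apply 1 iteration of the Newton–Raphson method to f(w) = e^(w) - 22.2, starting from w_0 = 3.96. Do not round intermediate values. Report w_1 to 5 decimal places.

Newton update: w ← w − f(w)/f'(w).
f'(w) = e^(w)
w_0 = 3.960000: f = 30.257326, f' = 52.457326 → w_1 = 3.960000 - (30.257326)/(52.457326) = 3.383201

3.38320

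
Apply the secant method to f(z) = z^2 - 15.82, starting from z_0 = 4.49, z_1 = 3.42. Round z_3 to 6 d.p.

Secant update: z_(k+1) = z_k − f(z_k)·(z_k − z_(k-1))/(f(z_k) − f(z_(k-1))).
f(z_0) = 4.340100, f(z_1) = -4.123600
z_2 = 3.420000 - (-4.123600)·(3.420000 - 4.490000)/(-4.123600 - (4.340100)) = 3.941315; f(z_2) = -0.286038
z_3 = 3.941315 - (-0.286038)·(3.941315 - 3.420000)/(-0.286038 - (-4.123600)) = 3.980172; f(z_3) = 0.021767

3.980172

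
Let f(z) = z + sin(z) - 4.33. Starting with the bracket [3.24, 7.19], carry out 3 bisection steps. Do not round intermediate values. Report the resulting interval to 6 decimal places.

[4.721250, 5.215000]

f(3.240000) = -1.188249, f(7.190000) = 3.647545 (opposite signs)
step 1: m = 5.215000, f(m) = 0.008672 > 0 → root in [3.240000, 5.215000]
step 2: m = 4.227500, f(m) = -0.987227 < 0 → root in [4.227500, 5.215000]
step 3: m = 4.721250, f(m) = -0.608711 < 0 → root in [4.721250, 5.215000]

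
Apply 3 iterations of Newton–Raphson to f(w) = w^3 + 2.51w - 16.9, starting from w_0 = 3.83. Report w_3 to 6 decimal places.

2.244984

f'(w) = 3w^2 + 2.51
w_0 = 3.830000: f = 48.895187, f' = 46.516700 → w_1 = 3.830000 - (48.895187)/(46.516700) = 2.778868
w_1 = 2.778868: f = 11.533678, f' = 25.676324 → w_2 = 2.778868 - (11.533678)/(25.676324) = 2.329673
w_2 = 2.329673: f = 1.591492, f' = 18.792129 → w_3 = 2.329673 - (1.591492)/(18.792129) = 2.244984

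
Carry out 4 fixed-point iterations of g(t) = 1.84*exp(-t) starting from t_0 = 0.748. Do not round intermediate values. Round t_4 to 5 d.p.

0.78504

t_1 = g(0.748000) = 0.870895
t_2 = g(0.870895) = 0.770182
t_3 = g(0.770182) = 0.851789
t_4 = g(0.851789) = 0.785038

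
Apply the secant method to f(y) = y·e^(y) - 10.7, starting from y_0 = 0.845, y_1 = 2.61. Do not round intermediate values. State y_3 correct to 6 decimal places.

f(y_0) = -8.732859, f(y_1) = 24.793523
y_2 = 2.610000 - (24.793523)·(2.610000 - 0.845000)/(24.793523 - (-8.732859)) = 1.304742; f(y_2) = -5.889756
y_3 = 1.304742 - (-5.889756)·(1.304742 - 2.610000)/(-5.889756 - (24.793523)) = 1.555291; f(y_3) = -3.333422

1.555291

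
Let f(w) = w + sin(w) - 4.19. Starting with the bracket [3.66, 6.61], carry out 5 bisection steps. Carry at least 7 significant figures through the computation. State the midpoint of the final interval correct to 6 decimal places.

5.088906

f(3.660000) = -1.025497, f(6.610000) = 2.741028 (opposite signs)
step 1: m = 5.135000, f(m) = 0.032979 > 0 → root in [3.660000, 5.135000]
step 2: m = 4.397500, f(m) = -0.743331 < 0 → root in [4.397500, 5.135000]
step 3: m = 4.766250, f(m) = -0.422300 < 0 → root in [4.766250, 5.135000]
step 4: m = 4.950625, f(m) = -0.211131 < 0 → root in [4.950625, 5.135000]
step 5: m = 5.042813, f(m) = -0.093093 < 0 → root in [5.042813, 5.135000]
Midpoint of [5.042813, 5.135000] = 5.088906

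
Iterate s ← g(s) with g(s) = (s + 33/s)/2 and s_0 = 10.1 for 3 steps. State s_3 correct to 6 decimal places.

s_1 = g(10.100000) = 6.683663
s_2 = g(6.683663) = 5.810538
s_3 = g(5.810538) = 5.744937

5.744937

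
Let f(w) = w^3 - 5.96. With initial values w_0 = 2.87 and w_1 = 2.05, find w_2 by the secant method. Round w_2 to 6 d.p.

f(w_0) = 17.679903, f(w_1) = 2.655125
w_2 = 2.050000 - (2.655125)·(2.050000 - 2.870000)/(2.655125 - (17.679903)) = 1.905093; f(w_2) = 0.954300

1.905093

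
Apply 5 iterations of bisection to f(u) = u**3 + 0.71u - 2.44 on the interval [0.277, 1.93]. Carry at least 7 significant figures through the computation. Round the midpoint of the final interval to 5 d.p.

f(0.277000) = -2.222076, f(1.930000) = 6.119357 (opposite signs)
step 1: m = 1.103500, f(m) = -0.312770 < 0 → root in [1.103500, 1.930000]
step 2: m = 1.516750, f(m) = 2.126222 > 0 → root in [1.103500, 1.516750]
step 3: m = 1.310125, f(m) = 0.738923 > 0 → root in [1.103500, 1.310125]
step 4: m = 1.206812, f(m) = 0.174434 > 0 → root in [1.103500, 1.206812]
step 5: m = 1.155156, f(m) = -0.078415 < 0 → root in [1.155156, 1.206812]
Midpoint of [1.155156, 1.206812] = 1.180984

1.18098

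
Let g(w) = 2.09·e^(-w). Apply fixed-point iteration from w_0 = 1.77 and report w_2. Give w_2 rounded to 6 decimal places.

1.463994

w_1 = g(1.770000) = 0.355996
w_2 = g(0.355996) = 1.463994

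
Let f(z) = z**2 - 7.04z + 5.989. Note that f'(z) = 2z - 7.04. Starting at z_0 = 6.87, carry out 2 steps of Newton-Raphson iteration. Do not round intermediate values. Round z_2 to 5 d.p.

6.05201

Newton update: z ← z − f(z)/f'(z).
z_0 = 6.870000: f = 4.821100, f' = 6.700000 → z_1 = 6.870000 - (4.821100)/(6.700000) = 6.150433
z_1 = 6.150433: f = 0.517777, f' = 5.260866 → z_2 = 6.150433 - (0.517777)/(5.260866) = 6.052012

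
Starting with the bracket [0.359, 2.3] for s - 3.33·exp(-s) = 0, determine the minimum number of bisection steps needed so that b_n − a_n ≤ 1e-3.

11

Initial width b − a = 2.3 − 0.359 = 1.941000.
After n steps the width is (b−a)/2^n; need (b−a)/2^n ≤ 1e-3.
So n ≥ log₂(1.941000/1e-3) = log₂(1941.0000) ≈ 10.9226.
Hence n = 11.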